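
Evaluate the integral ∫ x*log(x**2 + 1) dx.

x**2*log(x**2 + 1)/2 - x**2/2 + log(x**2 + 1)/2 + C

Let u = x**2 + 1, so du = (2*x) dx.
The integral becomes (1/2)·∫ log(u) du; integrate by parts with u′=log(u), dv′=du.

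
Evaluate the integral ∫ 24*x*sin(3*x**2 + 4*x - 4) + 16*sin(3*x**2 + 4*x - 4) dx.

-4*cos(3*x**2 + 4*x - 4) + C

Let u = 3*x**2 + 4*x - 4, so du = (6*x + 4) dx.
Rewriting, the integral becomes 4·∫ sin(u) du = 4·-cos(u).
Substituting back, u = 3*x**2 + 4*x - 4.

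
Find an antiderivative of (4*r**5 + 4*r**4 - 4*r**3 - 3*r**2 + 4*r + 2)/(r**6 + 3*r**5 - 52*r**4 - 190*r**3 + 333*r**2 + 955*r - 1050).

75343*log(r - 7)/43200 - 158*log(r - 2)/1225 + 7*log(r - 1)/864 + 577*log(r + 3)/800 + 46727*log(r + 5)/28224 + 9593/(1008*r + 5040) + C

Factor the denominator: (r - 7)*(r - 2)*(r - 1)*(r + 3)*(r + 5)**2.
Partial-fraction decomposition: 46727/(28224*(r + 5)) - 9593/(1008*(r + 5)**2) + 577/(800*(r + 3)) + 7/(864*(r - 1)) - 158/(1225*(r - 2)) + 75343/(43200*(r - 7)).
Integrate each term; A/(r−a) gives A·log|r−a|; A/(r−a)² gives −A/(r−a).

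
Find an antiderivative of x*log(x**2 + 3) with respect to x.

Let u = x**2 + 3, so du = (2*x) dx.
The integral becomes (1/2)·∫ log(u) du; integrate by parts with u′=log(u), dv′=du.

x**2*log(x**2 + 3)/2 - x**2/2 + 3*log(x**2 + 3)/2 + C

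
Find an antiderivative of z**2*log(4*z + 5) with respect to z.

z**3*log(4*z + 5)/3 - z**3/9 + 5*z**2/24 - 25*z/48 + 125*log(4*z + 5)/192 + C

Use integration by parts with u = log(4*z + 5), dv = z**2 dz.
Then du = 4/(4*z + 5) dz and v = z**3/3.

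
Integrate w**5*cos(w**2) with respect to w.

Let u = w², du = 2w dw; rewrite as (1/2)∫ u^2·cos(1u) du.
Now integrate by parts 2 times.

w**4*sin(w**2)/2 + w**2*cos(w**2) - sin(w**2) + C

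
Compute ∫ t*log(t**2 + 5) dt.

Let u = t**2 + 5, so du = (2*t) dt.
The integral becomes (1/2)·∫ log(u) du; integrate by parts with u′=log(u), dv′=du.

t**2*log(t**2 + 5)/2 - t**2/2 + 5*log(t**2 + 5)/2 + C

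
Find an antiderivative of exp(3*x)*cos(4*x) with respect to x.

4*exp(3*x)*sin(4*x)/25 + 3*exp(3*x)*cos(4*x)/25 + C

Let I denote the integral. Integrate by parts with u = cos(4*x), dv = exp(3*x) dx, so v = exp(3*x)/3: I = exp(3*x)*cos(4*x)/3 + (4/3)·∫ exp(3*x)*sin(4*x) dx.
Apply parts again with u = sin(4*x), dv = exp(3*x) dx: ∫ exp(3*x)*sin(4*x) dx = exp(3*x)*sin(4*x)/3 − (4/3)·I. Substituting back brings back I: I = 4*exp(3*x)*sin(4*x)/9 + exp(3*x)*cos(4*x)/3 − (16/9)·I.
Solving for I: (1 + 16/9)·I equals the remaining terms, so I = (9/25)·(4*exp(3*x)*sin(4*x)/9 + exp(3*x)*cos(4*x)/3).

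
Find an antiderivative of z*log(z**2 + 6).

z**2*log(z**2 + 6)/2 - z**2/2 + 3*log(z**2 + 6) + C

Let u = z**2 + 6, so du = (2*z) dz.
The integral becomes (1/2)·∫ log(u) du; integrate by parts with u′=log(u), dv′=du.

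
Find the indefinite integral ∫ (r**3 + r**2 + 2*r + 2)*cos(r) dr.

Use integration by parts with u = r**3 + r**2 + 2*r + 2, dv = cos(r) dr, so v = sin(r).
Apply parts 3 times (tabular method): alternate signs, differentiate u down to 0, integrate dv up.

r**3*sin(r) + r**2*sin(r) + 3*r**2*cos(r) - 4*r*sin(r) + 2*r*cos(r) - 4*cos(r) + C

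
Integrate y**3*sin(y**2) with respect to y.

-y**2*cos(y**2)/2 + sin(y**2)/2 + C

Let u = y², du = 2y dy; rewrite as (1/2)∫ u^1·sin(1u) du.
Now integrate by parts 1 time.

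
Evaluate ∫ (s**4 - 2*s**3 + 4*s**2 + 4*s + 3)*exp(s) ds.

Use integration by parts with u = s**4 - 2*s**3 + 4*s**2 + 4*s + 3, dv = exp(s) ds, so v = exp(s).
Apply parts 4 times (tabular method): alternate signs, differentiate u down to 0, integrate dv up.

(s**4 - 6*s**3 + 22*s**2 - 40*s + 43)*exp(s) + C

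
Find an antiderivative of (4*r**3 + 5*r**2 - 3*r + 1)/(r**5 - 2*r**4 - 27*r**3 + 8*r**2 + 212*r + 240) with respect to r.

Factor the denominator: (r - 5)*(r - 4)*(r + 2)**2*(r + 3).
Partial-fraction decomposition: -53/(56*(r + 3)) + 1195/(1764*(r + 2)) - 5/(42*(r + 2)**2) - 325/(252*(r - 4)) + 611/(392*(r - 5)).
Integrate each term; A/(r−a) gives A·log|r−a|; A/(r−a)² gives −A/(r−a).

611*log(r - 5)/392 - 325*log(r - 4)/252 + 1195*log(r + 2)/1764 - 53*log(r + 3)/56 + 5/(42*r + 84) + C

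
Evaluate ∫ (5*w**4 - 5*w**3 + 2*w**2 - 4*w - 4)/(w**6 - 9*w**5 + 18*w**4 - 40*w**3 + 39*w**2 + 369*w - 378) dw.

863*log(w - 7)/1044 - 17*log(w - 3)/45 - log(w - 1)/60 - 44*log(w + 2)/585 - 3028*log(w**2 + 9)/16965 + 2411*atan(w/3)/33930 + C

Factor the denominator: (w - 7)*(w - 3)*(w - 1)*(w + 2)*(w**2 + 9).
Partial-fraction decomposition: -(12112*w - 7233)/(33930*(w**2 + 9)) - 44/(585*(w + 2)) - 1/(60*(w - 1)) - 17/(45*(w - 3)) + 863/(1044*(w - 7)).
Integrate each term; A/(w−a) gives A·log|w−a|; the (Bw+D)/(w²+p²) term gives a log and an atan.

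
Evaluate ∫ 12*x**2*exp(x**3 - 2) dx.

Let u = x**3 - 2, so du = (3*x**2) dx.
Rewriting, the integral becomes 4·∫ e^u du = 4·e^u.
Substituting back, u = x**3 - 2.

4*exp(x**3 - 2) + C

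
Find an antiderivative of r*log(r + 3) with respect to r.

r**2*log(r + 3)/2 - r**2/4 + 3*r/2 - 9*log(r + 3)/2 + C

Use integration by parts with u = log(r + 3), dv = r dr.
Then du = 1/(r + 3) dr and v = r**2/2.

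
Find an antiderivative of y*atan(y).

Use integration by parts with u = arctan(y), dv = y dy.
Then du = 1/(y**2 + 1) dy.

y**2*atan(y)/2 - y/2 + atan(y)/2 + C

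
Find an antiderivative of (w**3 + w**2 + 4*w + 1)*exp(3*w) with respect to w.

Use integration by parts with u = w**3 + w**2 + 4*w + 1, dv = exp(3*w) dw, so v = exp(3*w)/3.
Apply parts 3 times (tabular method): alternate signs, differentiate u down to 0, integrate dv up.

(3*w**3 + 12*w - 1)*exp(3*w)/9 + C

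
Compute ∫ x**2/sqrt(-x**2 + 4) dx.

-x*sqrt(-x**2 + 4)/2 + 2*asin(x/2) + C

Substitute x = 2·sin(θ), so dx = 2·cos(θ) dθ and the radical becomes sqrt(-x**2 + 4) = 2·cos(θ) by the Pythagorean identity.
Integrate the resulting trig expression in θ, then back-substitute θ = asin(x/2), sin(θ) = x/2, cos(θ) = sqrt(-x**2 + 4)/2 (absorbing any constant into C).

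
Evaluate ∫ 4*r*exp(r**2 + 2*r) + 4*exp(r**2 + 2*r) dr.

2*exp(r**2 + 2*r) + C

Let u = r**2 + 2*r, so du = (2*r + 2) dr.
Rewriting, the integral becomes 2·∫ e^u du = 2·e^u.
Substituting back, u = r**2 + 2*r.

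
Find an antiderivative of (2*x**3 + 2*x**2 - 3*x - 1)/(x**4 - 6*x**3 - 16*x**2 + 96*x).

-log(x)/96 + 97*log(x - 6)/24 - 147*log(x - 4)/64 + 17*log(x + 4)/64 + C

Factor the denominator: x*(x - 6)*(x - 4)*(x + 4).
Partial-fraction decomposition: 17/(64*(x + 4)) - 147/(64*(x - 4)) + 97/(24*(x - 6)) - 1/(96*x).
Integrate each term: A/(x−a) contributes A·log|x−a|.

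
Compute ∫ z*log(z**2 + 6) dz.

z**2*log(z**2 + 6)/2 - z**2/2 + 3*log(z**2 + 6) + C

Let u = z**2 + 6, so du = (2*z) dz.
The integral becomes (1/2)·∫ log(u) du; integrate by parts with u′=log(u), dv′=du.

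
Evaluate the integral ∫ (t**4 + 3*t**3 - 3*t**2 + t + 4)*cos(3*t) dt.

Use integration by parts with u = t**4 + 3*t**3 - 3*t**2 + t + 4, dv = cos(3*t) dt, so v = sin(3*t)/3.
Apply parts 4 times (tabular method): alternate signs, differentiate u down to 0, integrate dv up.

t**4*sin(3*t)/3 + t**3*sin(3*t) + 4*t**3*cos(3*t)/9 - 13*t**2*sin(3*t)/9 + t**2*cos(3*t) - t*sin(3*t)/3 - 26*t*cos(3*t)/27 + 134*sin(3*t)/81 - cos(3*t)/9 + C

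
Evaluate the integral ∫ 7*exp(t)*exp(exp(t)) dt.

7*exp(exp(t)) + C

Let u = exp(t), so du = (exp(t)) dt.
Rewriting, the integral becomes 7·∫ e^u du = 7·e^u.
Substituting back, u = exp(t).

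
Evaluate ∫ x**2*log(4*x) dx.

Use integration by parts with u = log(4*x), dv = x**2 dx.
Then du = 1/x dx and v = x**3/3.

x**3*(log(x) + 2*log(2))/3 - x**3/9 + C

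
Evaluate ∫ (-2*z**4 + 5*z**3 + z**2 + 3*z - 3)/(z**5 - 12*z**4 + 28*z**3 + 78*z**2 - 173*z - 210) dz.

-755*log(z - 7)/144 + 7*log(z - 5)/2 - 3*log(z - 3)/40 + log(z + 1)/16 - 11*log(z + 2)/45 + C

Factor the denominator: (z - 7)*(z - 5)*(z - 3)*(z + 1)*(z + 2).
Partial-fraction decomposition: -11/(45*(z + 2)) + 1/(16*(z + 1)) - 3/(40*(z - 3)) + 7/(2*(z - 5)) - 755/(144*(z - 7)).
Integrate each term: A/(z−a) contributes A·log|z−a|.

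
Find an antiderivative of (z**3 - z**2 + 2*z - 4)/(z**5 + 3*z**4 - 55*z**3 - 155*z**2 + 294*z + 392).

19*log(z - 7)/385 - 2*log(z - 2)/405 - log(z + 1)/54 + 46*log(z + 4)/297 - 205*log(z + 7)/1134 + C

Factor the denominator: (z - 7)*(z - 2)*(z + 1)*(z + 4)*(z + 7).
Partial-fraction decomposition: -205/(1134*(z + 7)) + 46/(297*(z + 4)) - 1/(54*(z + 1)) - 2/(405*(z - 2)) + 19/(385*(z - 7)).
Integrate each term: A/(z−a) contributes A·log|z−a|.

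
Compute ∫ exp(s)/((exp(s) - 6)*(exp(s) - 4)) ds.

log(exp(s) - 6)/2 - log(exp(s) - 4)/2 + C

Let u = e^s, du = e^s ds.
The integral becomes ∫ du/((u-6)(u-4)); decompose into partial fractions.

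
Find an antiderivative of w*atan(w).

Use integration by parts with u = arctan(w), dv = w dw.
Then du = 1/(w**2 + 1) dw.

w**2*atan(w)/2 - w/2 + atan(w)/2 + C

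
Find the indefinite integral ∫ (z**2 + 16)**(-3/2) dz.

z/(16*sqrt(z**2 + 16)) + C

Substitute z = 4·tan(θ), so dz = 4·sec(θ)^2 dθ and the radical becomes sqrt(z**2 + 16) = 4·sec(θ) by the Pythagorean identity.
Integrate the resulting trig expression in θ, then back-substitute tan(θ) = z/4, sec(θ) = sqrt(z**2 + 16)/4 (absorbing any constant into C).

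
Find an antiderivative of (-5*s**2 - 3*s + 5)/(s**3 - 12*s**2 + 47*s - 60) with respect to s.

-135*log(s - 5)/2 + 87*log(s - 4) - 49*log(s - 3)/2 + C

Factor the denominator: (s - 5)*(s - 4)*(s - 3).
Partial-fraction decomposition: -49/(2*(s - 3)) + 87/(s - 4) - 135/(2*(s - 5)).
Integrate each term: A/(s−a) contributes A·log|s−a|.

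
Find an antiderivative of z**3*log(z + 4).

Use integration by parts with u = log(z + 4), dv = z**3 dz.
Then du = 1/(z + 4) dz and v = z**4/4.

z**4*log(z + 4)/4 - z**4/16 + z**3/3 - 2*z**2 + 16*z - 64*log(z + 4) + C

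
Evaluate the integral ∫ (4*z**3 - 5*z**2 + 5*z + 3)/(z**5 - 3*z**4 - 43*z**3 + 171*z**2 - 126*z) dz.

Factor the denominator: z*(z - 6)*(z - 3)*(z - 1)*(z + 7).
Partial-fraction decomposition: -1649/(7280*(z + 7)) + 7/(80*(z - 1)) - 9/(20*(z - 3)) + 239/(390*(z - 6)) - 1/(42*z).
Integrate each term: A/(z−a) contributes A·log|z−a|.

-log(z)/42 + 239*log(z - 6)/390 - 9*log(z - 3)/20 + 7*log(z - 1)/80 - 1649*log(z + 7)/7280 + C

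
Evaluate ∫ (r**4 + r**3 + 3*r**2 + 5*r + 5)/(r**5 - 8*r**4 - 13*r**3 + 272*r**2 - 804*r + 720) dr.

Factor the denominator: (r - 5)*(r - 4)*(r - 3)*(r - 2)*(r + 6).
Partial-fraction decomposition: 1163/(7920*(r + 6)) - 17/(16*(r - 2)) + 155/(18*(r - 3)) - 393/(20*(r - 4)) + 285/(22*(r - 5)).
Integrate each term: A/(r−a) contributes A·log|r−a|.

285*log(r - 5)/22 - 393*log(r - 4)/20 + 155*log(r - 3)/18 - 17*log(r - 2)/16 + 1163*log(r + 6)/7920 + C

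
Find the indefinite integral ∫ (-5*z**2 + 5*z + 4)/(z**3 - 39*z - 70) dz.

-103*log(z - 7)/54 + 26*log(z + 2)/27 - 73*log(z + 5)/18 + C

Factor the denominator: (z - 7)*(z + 2)*(z + 5).
Partial-fraction decomposition: -73/(18*(z + 5)) + 26/(27*(z + 2)) - 103/(54*(z - 7)).
Integrate each term: A/(z−a) contributes A·log|z−a|.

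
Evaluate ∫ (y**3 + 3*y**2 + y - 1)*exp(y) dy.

Use integration by parts with u = y**3 + 3*y**2 + y - 1, dv = exp(y) dy, so v = exp(y).
Apply parts 3 times (tabular method): alternate signs, differentiate u down to 0, integrate dv up.

(y**3 + y - 2)*exp(y) + C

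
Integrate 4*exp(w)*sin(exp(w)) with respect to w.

-4*cos(exp(w)) + C

Let u = exp(w), so du = (exp(w)) dw.
Rewriting, the integral becomes 4·∫ sin(u) du = 4·-cos(u).
Substituting back, u = exp(w).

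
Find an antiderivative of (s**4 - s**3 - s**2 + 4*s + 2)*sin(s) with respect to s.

-s**4*cos(s) + 4*s**3*sin(s) + s**3*cos(s) - 3*s**2*sin(s) + 13*s**2*cos(s) - 26*s*sin(s) - 10*s*cos(s) + 10*sin(s) - 28*cos(s) + C

Use integration by parts with u = s**4 - s**3 - s**2 + 4*s + 2, dv = sin(s) ds, so v = -cos(s).
Apply parts 4 times (tabular method): alternate signs, differentiate u down to 0, integrate dv up.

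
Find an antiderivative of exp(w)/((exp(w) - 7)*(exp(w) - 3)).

Let u = e^w, du = e^w dw.
The integral becomes ∫ du/((u-3)(u-7)); decompose into partial fractions.

log(exp(w) - 7)/4 - log(exp(w) - 3)/4 + C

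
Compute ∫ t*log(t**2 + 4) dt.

Let u = t**2 + 4, so du = (2*t) dt.
The integral becomes (1/2)·∫ log(u) du; integrate by parts with u′=log(u), dv′=du.

t**2*log(t**2 + 4)/2 - t**2/2 + 2*log(t**2 + 4) + C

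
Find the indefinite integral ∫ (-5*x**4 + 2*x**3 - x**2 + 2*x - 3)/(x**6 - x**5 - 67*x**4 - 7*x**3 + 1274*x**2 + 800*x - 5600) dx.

Factor the denominator: (x - 7)*(x - 5)*(x - 2)*(x + 4)**2*(x + 5).
Partial-fraction decomposition: 3413/(840*(x + 5)) - 453803/(117612*(x + 4)) + 1435/(594*(x + 4)**2) - 67/(3780*(x - 2)) + 2893/(4860*(x - 5)) - 11357/(14520*(x - 7)).
Integrate each term; A/(x−a) gives A·log|x−a|; A/(x−a)² gives −A/(x−a).

-11357*log(x - 7)/14520 + 2893*log(x - 5)/4860 - 67*log(x - 2)/3780 - 453803*log(x + 4)/117612 + 3413*log(x + 5)/840 - 1435/(594*x + 2376) + C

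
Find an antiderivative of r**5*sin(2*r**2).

Let u = r², du = 2r dr; rewrite as (1/2)∫ u^2·sin(2u) du.
Now integrate by parts 2 times.

-r**4*cos(2*r**2)/4 + r**2*sin(2*r**2)/4 + cos(2*r**2)/8 + C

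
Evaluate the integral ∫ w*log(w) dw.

w**2*log(w)/2 - w**2/4 + C

Use integration by parts with u = log(w), dv = w dw.
Then du = 1/w dw and v = w**2/2.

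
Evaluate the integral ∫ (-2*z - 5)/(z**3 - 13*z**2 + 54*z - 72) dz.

-17*log(z - 6)/6 + 13*log(z - 4)/2 - 11*log(z - 3)/3 + C

Factor the denominator: (z - 6)*(z - 4)*(z - 3).
Partial-fraction decomposition: -11/(3*(z - 3)) + 13/(2*(z - 4)) - 17/(6*(z - 6)).
Integrate each term: A/(z−a) contributes A·log|z−a|.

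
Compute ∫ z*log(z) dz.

z**2*log(z)/2 - z**2/4 + C

Use integration by parts with u = log(z), dv = z dz.
Then du = 1/z dz and v = z**2/2.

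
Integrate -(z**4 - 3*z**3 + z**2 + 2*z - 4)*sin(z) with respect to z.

Use integration by parts with u = z**4 - 3*z**3 + z**2 + 2*z - 4, dv = -sin(z) dz, so v = cos(z).
Apply parts 4 times (tabular method): alternate signs, differentiate u down to 0, integrate dv up.

z**4*cos(z) - 4*z**3*sin(z) - 3*z**3*cos(z) + 9*z**2*sin(z) - 11*z**2*cos(z) + 22*z*sin(z) + 20*z*cos(z) - 20*sin(z) + 18*cos(z) + C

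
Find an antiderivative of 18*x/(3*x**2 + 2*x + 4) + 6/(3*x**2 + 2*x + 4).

3*log(3*x**2 + 2*x + 4) + C

Let u = 3*x**2 + 2*x + 4, so du = (6*x + 2) dx.
Rewriting, the integral becomes 3·∫ 1/u du = 3·log(u).
Substituting back, u = 3*x**2 + 2*x + 4.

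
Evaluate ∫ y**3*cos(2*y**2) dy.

Let u = y², du = 2y dy; rewrite as (1/2)∫ u^1·cos(2u) du.
Now integrate by parts 1 time.

y**2*sin(2*y**2)/4 + cos(2*y**2)/8 + C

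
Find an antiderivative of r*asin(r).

Use integration by parts with u = arcsin(r), dv = r dr.
Then du = 1/sqrt(-r**2 + 1) dr.

r**2*asin(r)/2 + r*sqrt(-r**2 + 1)/4 - asin(r)/4 + C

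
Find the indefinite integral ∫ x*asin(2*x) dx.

x**2*asin(2*x)/2 + x*sqrt(-4*x**2 + 1)/8 - asin(2*x)/16 + C

Use integration by parts with u = arcsin(2*x), dv = x dx.
Then du = 2/sqrt(-4*x**2 + 1) dx.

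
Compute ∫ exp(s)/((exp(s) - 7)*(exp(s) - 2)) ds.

Let u = e^s, du = e^s ds.
The integral becomes ∫ du/((u-2)(u-7)); decompose into partial fractions.

log(exp(s) - 7)/5 - log(exp(s) - 2)/5 + C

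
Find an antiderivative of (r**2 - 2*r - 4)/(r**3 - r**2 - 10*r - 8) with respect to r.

Factor the denominator: (r - 4)*(r + 1)*(r + 2).
Partial-fraction decomposition: 2/(3*(r + 2)) + 1/(5*(r + 1)) + 2/(15*(r - 4)).
Integrate each term: A/(r−a) contributes A·log|r−a|.

2*log(r - 4)/15 + log(r + 1)/5 + 2*log(r + 2)/3 + C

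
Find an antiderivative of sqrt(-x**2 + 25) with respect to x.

x*sqrt(-x**2 + 25)/2 + 25*asin(x/5)/2 + C

Substitute x = 5·sin(θ), so dx = 5·cos(θ) dθ and the radical becomes sqrt(-x**2 + 25) = 5·cos(θ) by the Pythagorean identity.
Integrate the resulting trig expression in θ, then back-substitute θ = asin(x/5), sin(θ) = x/5, cos(θ) = sqrt(-x**2 + 25)/5 (absorbing any constant into C).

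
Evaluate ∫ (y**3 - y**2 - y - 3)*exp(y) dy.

(y**3 - 4*y**2 + 7*y - 10)*exp(y) + C

Use integration by parts with u = y**3 - y**2 - y - 3, dv = exp(y) dy, so v = exp(y).
Apply parts 3 times (tabular method): alternate signs, differentiate u down to 0, integrate dv up.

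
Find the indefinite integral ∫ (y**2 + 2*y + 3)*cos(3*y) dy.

y**2*sin(3*y)/3 + 2*y*sin(3*y)/3 + 2*y*cos(3*y)/9 + 25*sin(3*y)/27 + 2*cos(3*y)/9 + C

Use integration by parts with u = y**2 + 2*y + 3, dv = cos(3*y) dy, so v = sin(3*y)/3.
Apply parts 2 times (tabular method): alternate signs, differentiate u down to 0, integrate dv up.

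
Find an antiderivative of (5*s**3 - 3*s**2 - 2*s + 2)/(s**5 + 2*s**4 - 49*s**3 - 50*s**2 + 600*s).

Factor the denominator: s*(s - 5)*(s - 4)*(s + 5)*(s + 6).
Partial-fraction decomposition: -587/(330*(s + 6)) + 344/(225*(s + 5)) - 133/(180*(s - 4)) + 271/(275*(s - 5)) + 1/(300*s).
Integrate each term: A/(s−a) contributes A·log|s−a|.

log(s)/300 + 271*log(s - 5)/275 - 133*log(s - 4)/180 + 344*log(s + 5)/225 - 587*log(s + 6)/330 + C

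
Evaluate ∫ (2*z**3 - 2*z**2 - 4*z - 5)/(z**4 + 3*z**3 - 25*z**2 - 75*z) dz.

log(z)/15 + 7*log(z - 5)/16 - 65*log(z + 3)/48 + 57*log(z + 5)/20 + C

Factor the denominator: z*(z - 5)*(z + 3)*(z + 5).
Partial-fraction decomposition: 57/(20*(z + 5)) - 65/(48*(z + 3)) + 7/(16*(z - 5)) + 1/(15*z).
Integrate each term: A/(z−a) contributes A·log|z−a|.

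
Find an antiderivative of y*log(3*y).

Use integration by parts with u = log(3*y), dv = y dy.
Then du = 1/y dy and v = y**2/2.

y**2*(log(y) + log(3))/2 - y**2/4 + C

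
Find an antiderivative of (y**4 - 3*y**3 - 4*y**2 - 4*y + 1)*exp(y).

Use integration by parts with u = y**4 - 3*y**3 - 4*y**2 - 4*y + 1, dv = exp(y) dy, so v = exp(y).
Apply parts 4 times (tabular method): alternate signs, differentiate u down to 0, integrate dv up.

(y**4 - 7*y**3 + 17*y**2 - 38*y + 39)*exp(y) + C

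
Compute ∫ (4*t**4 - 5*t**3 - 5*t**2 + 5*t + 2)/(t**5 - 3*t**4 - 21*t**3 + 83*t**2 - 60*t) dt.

-log(t)/30 + 323*log(t - 4)/54 - 161*log(t - 3)/48 + log(t - 1)/36 + 2977*log(t + 5)/2160 + C

Factor the denominator: t*(t - 4)*(t - 3)*(t - 1)*(t + 5).
Partial-fraction decomposition: 2977/(2160*(t + 5)) + 1/(36*(t - 1)) - 161/(48*(t - 3)) + 323/(54*(t - 4)) - 1/(30*t).
Integrate each term: A/(t−a) contributes A·log|t−a|.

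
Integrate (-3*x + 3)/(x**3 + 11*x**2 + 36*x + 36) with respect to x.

Factor the denominator: (x + 2)*(x + 3)*(x + 6).
Partial-fraction decomposition: 7/(4*(x + 6)) - 4/(x + 3) + 9/(4*(x + 2)).
Integrate each term: A/(x−a) contributes A·log|x−a|.

9*log(x + 2)/4 - 4*log(x + 3) + 7*log(x + 6)/4 + C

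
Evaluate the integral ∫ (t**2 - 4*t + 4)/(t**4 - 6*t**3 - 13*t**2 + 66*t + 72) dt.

Factor the denominator: (t - 6)*(t - 4)*(t + 1)*(t + 3).
Partial-fraction decomposition: -25/(126*(t + 3)) + 9/(70*(t + 1)) - 2/(35*(t - 4)) + 8/(63*(t - 6)).
Integrate each term: A/(t−a) contributes A·log|t−a|.

8*log(t - 6)/63 - 2*log(t - 4)/35 + 9*log(t + 1)/70 - 25*log(t + 3)/126 + C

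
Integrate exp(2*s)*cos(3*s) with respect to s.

Let I denote the integral. Integrate by parts with u = cos(3*s), dv = exp(2*s) ds, so v = exp(2*s)/2: I = exp(2*s)*cos(3*s)/2 + (3/2)·∫ exp(2*s)*sin(3*s) ds.
Apply parts again with u = sin(3*s), dv = exp(2*s) ds: ∫ exp(2*s)*sin(3*s) ds = exp(2*s)*sin(3*s)/2 − (3/2)·I. Substituting back brings back I: I = 3*exp(2*s)*sin(3*s)/4 + exp(2*s)*cos(3*s)/2 − (9/4)·I.
Solving for I: (1 + 9/4)·I equals the remaining terms, so I = (4/13)·(3*exp(2*s)*sin(3*s)/4 + exp(2*s)*cos(3*s)/2).

3*exp(2*s)*sin(3*s)/13 + 2*exp(2*s)*cos(3*s)/13 + C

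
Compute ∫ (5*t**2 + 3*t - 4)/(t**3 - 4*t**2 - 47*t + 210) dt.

194*log(t - 6)/13 - 34*log(t - 5)/3 + 55*log(t + 7)/39 + C

Factor the denominator: (t - 6)*(t - 5)*(t + 7).
Partial-fraction decomposition: 55/(39*(t + 7)) - 34/(3*(t - 5)) + 194/(13*(t - 6)).
Integrate each term: A/(t−a) contributes A·log|t−a|.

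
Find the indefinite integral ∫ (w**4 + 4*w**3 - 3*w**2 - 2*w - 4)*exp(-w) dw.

Use integration by parts with u = w**4 + 4*w**3 - 3*w**2 - 2*w - 4, dv = exp(-w) dw, so v = -exp(-w).
Apply parts 4 times (tabular method): alternate signs, differentiate u down to 0, integrate dv up.

(-w**4 - 8*w**3 - 21*w**2 - 40*w - 36)*exp(-w) + C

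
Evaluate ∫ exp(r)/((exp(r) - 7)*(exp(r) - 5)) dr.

log(exp(r) - 7)/2 - log(exp(r) - 5)/2 + C

Let u = e^r, du = e^r dr.
The integral becomes ∫ du/((u-7)(u-5)); decompose into partial fractions.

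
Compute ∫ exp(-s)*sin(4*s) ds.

-exp(-s)*sin(4*s)/17 - 4*exp(-s)*cos(4*s)/17 + C

Let I denote the integral. Integrate by parts with u = sin(4*s), dv = exp(-s) ds, so v = -exp(-s): I = -exp(-s)*sin(4*s) + 4·∫ exp(-s)*cos(4*s) ds.
Apply parts again with u = cos(4*s), dv = exp(-s) ds: ∫ exp(-s)*cos(4*s) ds = -exp(-s)*cos(4*s) − 4·I. Substituting back brings back I: I = -exp(-s)*sin(4*s) - 4*exp(-s)*cos(4*s) − 16·I.
Solving for I: (1 + 16)·I equals the remaining terms, so I = (1/17)·(-exp(-s)*sin(4*s) - 4*exp(-s)*cos(4*s)).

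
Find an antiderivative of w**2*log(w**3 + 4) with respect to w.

w**3*log(w**3 + 4)/3 - w**3/3 + 4*log(w**3 + 4)/3 + C

Let u = w**3 + 4, so du = (3*w**2) dw.
The integral becomes (1/3)·∫ log(u) du; integrate by parts with u′=log(u), dv′=du.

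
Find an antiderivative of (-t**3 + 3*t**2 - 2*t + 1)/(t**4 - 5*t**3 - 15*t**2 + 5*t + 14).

-209*log(t - 7)/432 - log(t - 1)/36 + 7*log(t + 1)/16 - 25*log(t + 2)/27 + C

Factor the denominator: (t - 7)*(t - 1)*(t + 1)*(t + 2).
Partial-fraction decomposition: -25/(27*(t + 2)) + 7/(16*(t + 1)) - 1/(36*(t - 1)) - 209/(432*(t - 7)).
Integrate each term: A/(t−a) contributes A·log|t−a|.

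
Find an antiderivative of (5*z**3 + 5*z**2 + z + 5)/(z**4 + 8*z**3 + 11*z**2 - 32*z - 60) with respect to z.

Factor the denominator: (z - 2)*(z + 2)*(z + 3)*(z + 5).
Partial-fraction decomposition: 250/(21*(z + 5)) - 44/(5*(z + 3)) + 17/(12*(z + 2)) + 67/(140*(z - 2)).
Integrate each term: A/(z−a) contributes A·log|z−a|.

67*log(z - 2)/140 + 17*log(z + 2)/12 - 44*log(z + 3)/5 + 250*log(z + 5)/21 + C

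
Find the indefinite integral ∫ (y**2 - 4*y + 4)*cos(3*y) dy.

y**2*sin(3*y)/3 - 4*y*sin(3*y)/3 + 2*y*cos(3*y)/9 + 34*sin(3*y)/27 - 4*cos(3*y)/9 + C

Use integration by parts with u = y**2 - 4*y + 4, dv = cos(3*y) dy, so v = sin(3*y)/3.
Apply parts 2 times (tabular method): alternate signs, differentiate u down to 0, integrate dv up.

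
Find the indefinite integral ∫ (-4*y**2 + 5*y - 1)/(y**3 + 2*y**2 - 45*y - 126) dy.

Factor the denominator: (y - 7)*(y + 3)*(y + 6).
Partial-fraction decomposition: -175/(39*(y + 6)) + 26/(15*(y + 3)) - 81/(65*(y - 7)).
Integrate each term: A/(y−a) contributes A·log|y−a|.

-81*log(y - 7)/65 + 26*log(y + 3)/15 - 175*log(y + 6)/39 + C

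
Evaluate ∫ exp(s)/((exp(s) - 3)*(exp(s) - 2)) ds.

log(exp(s) - 3) - log(exp(s) - 2) + C

Let u = e^s, du = e^s ds.
The integral becomes ∫ du/((u-3)(u-2)); decompose into partial fractions.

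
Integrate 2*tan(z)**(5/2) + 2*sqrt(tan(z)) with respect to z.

4*tan(z)**(3/2)/3 + C

Let u = tan(z), so du = (tan(z)**2 + 1) dz.
Rewriting, the integral becomes 2·∫ √u du = 2·(2/3)u^(3/2).
Substituting back, u = tan(z).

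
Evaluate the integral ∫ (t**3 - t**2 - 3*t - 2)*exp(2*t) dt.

(4*t**3 - 10*t**2 - 2*t - 7)*exp(2*t)/8 + C

Use integration by parts with u = t**3 - t**2 - 3*t - 2, dv = exp(2*t) dt, so v = exp(2*t)/2.
Apply parts 3 times (tabular method): alternate signs, differentiate u down to 0, integrate dv up.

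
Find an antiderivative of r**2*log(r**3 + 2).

Let u = r**3 + 2, so du = (3*r**2) dr.
The integral becomes (1/3)·∫ log(u) du; integrate by parts with u′=log(u), dv′=du.

r**3*log(r**3 + 2)/3 - r**3/3 + 2*log(r**3 + 2)/3 + C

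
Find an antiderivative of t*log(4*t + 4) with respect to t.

t**2*log(4*t + 4)/2 - t**2/4 + t/2 - log(t + 1)/2 + C

Use integration by parts with u = log(4*t + 4), dv = t dt.
Then du = 4/(4*t + 4) dt and v = t**2/2.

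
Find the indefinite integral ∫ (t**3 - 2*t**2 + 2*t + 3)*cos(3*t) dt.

Use integration by parts with u = t**3 - 2*t**2 + 2*t + 3, dv = cos(3*t) dt, so v = sin(3*t)/3.
Apply parts 3 times (tabular method): alternate signs, differentiate u down to 0, integrate dv up.

t**3*sin(3*t)/3 - 2*t**2*sin(3*t)/3 + t**2*cos(3*t)/3 + 4*t*sin(3*t)/9 - 4*t*cos(3*t)/9 + 31*sin(3*t)/27 + 4*cos(3*t)/27 + C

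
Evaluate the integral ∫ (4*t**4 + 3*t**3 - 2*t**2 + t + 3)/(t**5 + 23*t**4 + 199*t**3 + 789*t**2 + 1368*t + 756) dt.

Factor the denominator: (t + 1)*(t + 3)*(t + 6)**2*(t + 7).
Partial-fraction decomposition: 8473/(24*(t + 7)) - 8648/(25*(t + 6)) + 1487/(5*(t + 6)**2) - 25/(8*(t + 3)) + 1/(300*(t + 1)).
Integrate each term; A/(t−a) gives A·log|t−a|; A/(t−a)² gives −A/(t−a).

log(t + 1)/300 - 25*log(t + 3)/8 - 8648*log(t + 6)/25 + 8473*log(t + 7)/24 - 1487/(5*t + 30) + C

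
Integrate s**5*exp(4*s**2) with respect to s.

Let u = s², du = 2s ds; rewrite as (1/2)∫ u^2·exp(4u) du.
Now integrate by parts 2 times.

(8*s**4 - 4*s**2 + 1)*exp(4*s**2)/64 + C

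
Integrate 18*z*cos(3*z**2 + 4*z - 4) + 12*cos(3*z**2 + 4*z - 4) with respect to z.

3*sin(3*z**2 + 4*z - 4) + C

Let u = 3*z**2 + 4*z - 4, so du = (6*z + 4) dz.
Rewriting, the integral becomes 3·∫ cos(u) du = 3·sin(u).
Substituting back, u = 3*z**2 + 4*z - 4.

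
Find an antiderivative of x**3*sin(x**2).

-x**2*cos(x**2)/2 + sin(x**2)/2 + C

Let u = x², du = 2x dx; rewrite as (1/2)∫ u^1·sin(1u) du.
Now integrate by parts 1 time.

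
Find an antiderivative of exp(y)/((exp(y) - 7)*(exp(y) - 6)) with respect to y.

Let u = e^y, du = e^y dy.
The integral becomes ∫ du/((u-6)(u-7)); decompose into partial fractions.

log(exp(y) - 7) - log(exp(y) - 6) + C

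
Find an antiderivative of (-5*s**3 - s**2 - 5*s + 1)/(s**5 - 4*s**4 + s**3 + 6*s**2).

Factor the denominator: s**2*(s - 3)*(s - 2)*(s + 1).
Partial-fraction decomposition: 5/(6*(s + 1)) + 53/(12*(s - 2)) - 79/(18*(s - 3)) - 31/(36*s) + 1/(6*s**2).
Integrate each term; A/(s−a) gives A·log|s−a|; A/(s−a)² gives −A/(s−a).

-31*log(s)/36 - 79*log(s - 3)/18 + 53*log(s - 2)/12 + 5*log(s + 1)/6 - 1/(6*s) + C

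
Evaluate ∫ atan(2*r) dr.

r*atan(2*r) - log(4*r**2 + 1)/4 + C

Use integration by parts with u = arctan(2*r), dv = dr.
Then du = 2/(4*r**2 + 1) dr.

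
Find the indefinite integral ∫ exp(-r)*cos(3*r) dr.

3*exp(-r)*sin(3*r)/10 - exp(-r)*cos(3*r)/10 + C

Let I denote the integral. Integrate by parts with u = cos(3*r), dv = exp(-r) dr, so v = -exp(-r): I = -exp(-r)*cos(3*r) − 3·∫ exp(-r)*sin(3*r) dr.
Apply parts again with u = sin(3*r), dv = exp(-r) dr: ∫ exp(-r)*sin(3*r) dr = -exp(-r)*sin(3*r) + 3·I. Substituting back brings back I: I = 3*exp(-r)*sin(3*r) - exp(-r)*cos(3*r) − 9·I.
Solving for I: (1 + 9)·I equals the remaining terms, so I = (1/10)·(3*exp(-r)*sin(3*r) - exp(-r)*cos(3*r)).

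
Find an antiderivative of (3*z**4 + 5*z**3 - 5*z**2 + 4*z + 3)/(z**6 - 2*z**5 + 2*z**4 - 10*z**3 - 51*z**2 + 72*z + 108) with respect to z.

Factor the denominator: (z - 3)*(z - 2)*(z + 1)*(z + 2)*(z**2 + 9).
Partial-fraction decomposition: -(179*z - 459)/(390*(z**2 + 9)) + 17/(260*(z + 2)) - 1/(15*(z + 1)) - 79/(156*(z - 2)) + 29/(30*(z - 3)).
Integrate each term; A/(z−a) gives A·log|z−a|; the (Bz+D)/(z²+p²) term gives a log and an atan.

29*log(z - 3)/30 - 79*log(z - 2)/156 - log(z + 1)/15 + 17*log(z + 2)/260 - 179*log(z**2 + 9)/780 + 51*atan(z/3)/130 + C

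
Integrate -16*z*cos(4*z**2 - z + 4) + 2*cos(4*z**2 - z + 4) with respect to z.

-2*sin(4*z**2 - z + 4) + C

Let u = 4*z**2 - z + 4, so du = (8*z - 1) dz.
Rewriting, the integral becomes -2·∫ cos(u) du = -2·sin(u).
Substituting back, u = 4*z**2 - z + 4.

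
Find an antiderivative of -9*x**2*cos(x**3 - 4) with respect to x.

Let u = x**3 - 4, so du = (3*x**2) dx.
Rewriting, the integral becomes -3·∫ cos(u) du = -3·sin(u).
Substituting back, u = x**3 - 4.

-3*sin(x**3 - 4) + C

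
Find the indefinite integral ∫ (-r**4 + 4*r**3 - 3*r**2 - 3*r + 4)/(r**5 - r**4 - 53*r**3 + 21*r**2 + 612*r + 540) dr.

Factor the denominator: (r - 6)*(r - 5)*(r + 1)*(r + 3)*(r + 6).
Partial-fraction decomposition: -1123/(990*(r + 6)) + 203/(432*(r + 3)) - 1/(420*(r + 1)) + 211/(528*(r - 5)) - 277/(378*(r - 6)).
Integrate each term: A/(r−a) contributes A·log|r−a|.

-277*log(r - 6)/378 + 211*log(r - 5)/528 - log(r + 1)/420 + 203*log(r + 3)/432 - 1123*log(r + 6)/990 + C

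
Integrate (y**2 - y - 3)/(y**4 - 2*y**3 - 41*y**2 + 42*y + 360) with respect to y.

Factor the denominator: (y - 6)*(y - 4)*(y + 3)*(y + 5).
Partial-fraction decomposition: -3/(22*(y + 5)) + 1/(14*(y + 3)) - 1/(14*(y - 4)) + 3/(22*(y - 6)).
Integrate each term: A/(y−a) contributes A·log|y−a|.

3*log(y - 6)/22 - log(y - 4)/14 + log(y + 3)/14 - 3*log(y + 5)/22 + C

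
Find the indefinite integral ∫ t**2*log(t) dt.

Use integration by parts with u = log(t), dv = t**2 dt.
Then du = 1/t dt and v = t**3/3.

t**3*log(t)/3 - t**3/9 + C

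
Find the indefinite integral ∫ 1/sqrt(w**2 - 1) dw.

Substitute w = sec(θ), so dw = sec(θ)*tan(θ) dθ and the radical becomes sqrt(w**2 - 1) = tan(θ) by the Pythagorean identity.
Integrate the resulting trig expression in θ, then back-substitute sec(θ) = w, tan(θ) = sqrt(w**2 - 1) (absorbing any constant into C).

log(w + sqrt(w**2 - 1)) + C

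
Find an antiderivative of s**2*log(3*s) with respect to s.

Use integration by parts with u = log(3*s), dv = s**2 ds.
Then du = 1/s ds and v = s**3/3.

s**3*(log(s) + log(3))/3 - s**3/9 + C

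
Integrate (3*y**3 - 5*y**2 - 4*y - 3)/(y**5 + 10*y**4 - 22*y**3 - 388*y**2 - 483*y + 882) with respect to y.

49*log(y - 6)/845 + 9*log(y - 1)/1280 - 13*log(y + 3)/64 + 5975*log(y + 7)/43264 - 1249/(416*y + 2912) + C

Factor the denominator: (y - 6)*(y - 1)*(y + 3)*(y + 7)**2.
Partial-fraction decomposition: 5975/(43264*(y + 7)) + 1249/(416*(y + 7)**2) - 13/(64*(y + 3)) + 9/(1280*(y - 1)) + 49/(845*(y - 6)).
Integrate each term; A/(y−a) gives A·log|y−a|; A/(y−a)² gives −A/(y−a).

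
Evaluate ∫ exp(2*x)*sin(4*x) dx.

exp(2*x)*sin(4*x)/10 - exp(2*x)*cos(4*x)/5 + C

Let I denote the integral. Integrate by parts with u = sin(4*x), dv = exp(2*x) dx, so v = exp(2*x)/2: I = exp(2*x)*sin(4*x)/2 − 2·∫ exp(2*x)*cos(4*x) dx.
Apply parts again with u = cos(4*x), dv = exp(2*x) dx: ∫ exp(2*x)*cos(4*x) dx = exp(2*x)*cos(4*x)/2 + 2·I. Substituting back brings back I: I = exp(2*x)*sin(4*x)/2 - exp(2*x)*cos(4*x) − 4·I.
Solving for I: (1 + 4)·I equals the remaining terms, so I = (1/5)·(exp(2*x)*sin(4*x)/2 - exp(2*x)*cos(4*x)).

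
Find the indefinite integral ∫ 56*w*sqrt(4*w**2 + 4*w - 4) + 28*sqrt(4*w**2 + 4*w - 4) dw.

Let u = 4*w**2 + 4*w - 4, so du = (8*w + 4) dw.
Rewriting, the integral becomes 7·∫ √u du = 7·(2/3)u^(3/2).
Substituting back, u = 4*w**2 + 4*w - 4.

14*(4*w**2 + 4*w - 4)**(3/2)/3 + C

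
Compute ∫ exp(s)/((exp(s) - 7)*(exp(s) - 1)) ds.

log(exp(s) - 7)/6 - log(exp(s) - 1)/6 + C

Let u = e^s, du = e^s ds.
The integral becomes ∫ du/((u-7)(u-1)); decompose into partial fractions.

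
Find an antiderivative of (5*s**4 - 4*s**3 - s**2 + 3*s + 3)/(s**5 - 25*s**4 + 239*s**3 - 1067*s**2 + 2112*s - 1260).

Factor the denominator: (s - 7)*(s - 6)**2*(s - 5)*(s - 1).
Partial-fraction decomposition: 1/(100*(s - 1)) - 1309/(4*(s - 5)) - 13794/(25*(s - 6)) - 5601/(5*(s - 6)**2) + 884/(s - 7).
Integrate each term; A/(s−a) gives A·log|s−a|; A/(s−a)² gives −A/(s−a).

884*log(s - 7) - 13794*log(s - 6)/25 - 1309*log(s - 5)/4 + log(s - 1)/100 + 5601/(5*s - 30) + C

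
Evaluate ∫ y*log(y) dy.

Use integration by parts with u = log(y), dv = y dy.
Then du = 1/y dy and v = y**2/2.

y**2*log(y)/2 - y**2/4 + C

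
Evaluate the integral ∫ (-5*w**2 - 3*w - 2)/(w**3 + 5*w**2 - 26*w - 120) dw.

Factor the denominator: (w - 5)*(w + 4)*(w + 6).
Partial-fraction decomposition: -82/(11*(w + 6)) + 35/(9*(w + 4)) - 142/(99*(w - 5)).
Integrate each term: A/(w−a) contributes A·log|w−a|.

-142*log(w - 5)/99 + 35*log(w + 4)/9 - 82*log(w + 6)/11 + C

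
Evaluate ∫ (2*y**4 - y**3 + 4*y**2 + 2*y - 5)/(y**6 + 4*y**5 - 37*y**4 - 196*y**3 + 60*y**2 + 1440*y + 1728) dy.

Factor the denominator: (y - 6)*(y - 3)*(y + 2)*(y + 3)*(y + 4)**2.
Partial-fraction decomposition: 17597/(4900*(y + 4)) + 627/(140*(y + 4)**2) - 107/(27*(y + 3)) + 47/(160*(y + 2)) - 86/(2205*(y - 3)) + 2527/(21600*(y - 6)).
Integrate each term; A/(y−a) gives A·log|y−a|; A/(y−a)² gives −A/(y−a).

2527*log(y - 6)/21600 - 86*log(y - 3)/2205 + 47*log(y + 2)/160 - 107*log(y + 3)/27 + 17597*log(y + 4)/4900 - 627/(140*y + 560) + C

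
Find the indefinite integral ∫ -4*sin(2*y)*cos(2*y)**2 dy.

2*cos(2*y)**3/3 + C

Let u = cos(2*y), so du = (-2*sin(2*y)) dy.
Rewriting, the integral becomes 2·∫ u^2 du = 2·u^3/3.
Substituting back, u = cos(2*y).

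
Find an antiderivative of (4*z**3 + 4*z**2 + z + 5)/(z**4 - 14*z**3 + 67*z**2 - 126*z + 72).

1019*log(z - 6)/30 - 329*log(z - 4)/6 + 76*log(z - 3)/3 - 7*log(z - 1)/15 + C

Factor the denominator: (z - 6)*(z - 4)*(z - 3)*(z - 1).
Partial-fraction decomposition: -7/(15*(z - 1)) + 76/(3*(z - 3)) - 329/(6*(z - 4)) + 1019/(30*(z - 6)).
Integrate each term: A/(z−a) contributes A·log|z−a|.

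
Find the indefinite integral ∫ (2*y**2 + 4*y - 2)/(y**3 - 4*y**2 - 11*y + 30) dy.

Factor the denominator: (y - 5)*(y - 2)*(y + 3).
Partial-fraction decomposition: 1/(10*(y + 3)) - 14/(15*(y - 2)) + 17/(6*(y - 5)).
Integrate each term: A/(y−a) contributes A·log|y−a|.

17*log(y - 5)/6 - 14*log(y - 2)/15 + log(y + 3)/10 + C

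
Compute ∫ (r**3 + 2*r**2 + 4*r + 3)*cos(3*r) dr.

Use integration by parts with u = r**3 + 2*r**2 + 4*r + 3, dv = cos(3*r) dr, so v = sin(3*r)/3.
Apply parts 3 times (tabular method): alternate signs, differentiate u down to 0, integrate dv up.

r**3*sin(3*r)/3 + 2*r**2*sin(3*r)/3 + r**2*cos(3*r)/3 + 10*r*sin(3*r)/9 + 4*r*cos(3*r)/9 + 23*sin(3*r)/27 + 10*cos(3*r)/27 + C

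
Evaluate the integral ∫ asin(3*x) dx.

Use integration by parts with u = arcsin(3*x), dv = dx.
Then du = 3/sqrt(-9*x**2 + 1) dx.

x*asin(3*x) + sqrt(-9*x**2 + 1)/3 + C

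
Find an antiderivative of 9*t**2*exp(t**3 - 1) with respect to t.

3*exp(t**3 - 1) + C

Let u = t**3 - 1, so du = (3*t**2) dt.
Rewriting, the integral becomes 3·∫ e^u du = 3·e^u.
Substituting back, u = t**3 - 1.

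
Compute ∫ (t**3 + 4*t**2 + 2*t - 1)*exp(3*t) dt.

Use integration by parts with u = t**3 + 4*t**2 + 2*t - 1, dv = exp(3*t) dt, so v = exp(3*t)/3.
Apply parts 3 times (tabular method): alternate signs, differentiate u down to 0, integrate dv up.

(t**3 + 3*t**2 - 1)*exp(3*t)/3 + C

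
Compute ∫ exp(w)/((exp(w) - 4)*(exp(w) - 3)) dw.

Let u = e^w, du = e^w dw.
The integral becomes ∫ du/((u-4)(u-3)); decompose into partial fractions.

log(exp(w) - 4) - log(exp(w) - 3) + C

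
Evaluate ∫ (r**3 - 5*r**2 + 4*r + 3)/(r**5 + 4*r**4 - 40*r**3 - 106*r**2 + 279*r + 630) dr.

23*log(r - 5)/1344 + log(r - 3)/200 - 33*log(r + 2)/175 + 27*log(r + 3)/64 - 613*log(r + 7)/2400 + C

Factor the denominator: (r - 5)*(r - 3)*(r + 2)*(r + 3)*(r + 7).
Partial-fraction decomposition: -613/(2400*(r + 7)) + 27/(64*(r + 3)) - 33/(175*(r + 2)) + 1/(200*(r - 3)) + 23/(1344*(r - 5)).
Integrate each term: A/(r−a) contributes A·log|r−a|.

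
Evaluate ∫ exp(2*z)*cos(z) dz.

exp(2*z)*sin(z)/5 + 2*exp(2*z)*cos(z)/5 + C

Let I denote the integral. Integrate by parts with u = cos(z), dv = exp(2*z) dz, so v = exp(2*z)/2: I = exp(2*z)*cos(z)/2 + (1/2)·∫ exp(2*z)*sin(z) dz.
Apply parts again with u = sin(z), dv = exp(2*z) dz: ∫ exp(2*z)*sin(z) dz = exp(2*z)*sin(z)/2 − (1/2)·I. Substituting back brings back I: I = exp(2*z)*sin(z)/4 + exp(2*z)*cos(z)/2 − (1/4)·I.
Solving for I: (1 + 1/4)·I equals the remaining terms, so I = (4/5)·(exp(2*z)*sin(z)/4 + exp(2*z)*cos(z)/2).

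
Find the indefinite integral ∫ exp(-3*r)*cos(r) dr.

exp(-3*r)*sin(r)/10 - 3*exp(-3*r)*cos(r)/10 + C

Let I denote the integral. Integrate by parts with u = cos(r), dv = exp(-3*r) dr, so v = -exp(-3*r)/3: I = -exp(-3*r)*cos(r)/3 − (1/3)·∫ exp(-3*r)*sin(r) dr.
Apply parts again with u = sin(r), dv = exp(-3*r) dr: ∫ exp(-3*r)*sin(r) dr = -exp(-3*r)*sin(r)/3 + (1/3)·I. Substituting back brings back I: I = exp(-3*r)*sin(r)/9 - exp(-3*r)*cos(r)/3 − (1/9)·I.
Solving for I: (1 + 1/9)·I equals the remaining terms, so I = (9/10)·(exp(-3*r)*sin(r)/9 - exp(-3*r)*cos(r)/3).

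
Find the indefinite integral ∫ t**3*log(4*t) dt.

t**4*(log(t) + 2*log(2))/4 - t**4/16 + C

Use integration by parts with u = log(4*t), dv = t**3 dt.
Then du = 1/t dt and v = t**4/4.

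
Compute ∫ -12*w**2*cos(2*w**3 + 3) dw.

-2*sin(2*w**3 + 3) + C

Let u = 2*w**3 + 3, so du = (6*w**2) dw.
Rewriting, the integral becomes -2·∫ cos(u) du = -2·sin(u).
Substituting back, u = 2*w**3 + 3.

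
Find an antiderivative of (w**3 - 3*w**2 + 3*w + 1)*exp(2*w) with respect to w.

Use integration by parts with u = w**3 - 3*w**2 + 3*w + 1, dv = exp(2*w) dw, so v = exp(2*w)/2.
Apply parts 3 times (tabular method): alternate signs, differentiate u down to 0, integrate dv up.

(4*w**3 - 18*w**2 + 30*w - 11)*exp(2*w)/8 + C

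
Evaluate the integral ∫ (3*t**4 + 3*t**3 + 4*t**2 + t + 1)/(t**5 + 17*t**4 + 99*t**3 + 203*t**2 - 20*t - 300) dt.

Factor the denominator: (t - 1)*(t + 2)*(t + 5)**2*(t + 6).
Partial-fraction decomposition: 3379/(28*(t + 6)) - 352/(3*(t + 5)) + 266/(3*(t + 5)**2) - 13/(36*(t + 2)) + 1/(63*(t - 1)).
Integrate each term; A/(t−a) gives A·log|t−a|; A/(t−a)² gives −A/(t−a).

log(t - 1)/63 - 13*log(t + 2)/36 - 352*log(t + 5)/3 + 3379*log(t + 6)/28 - 266/(3*t + 15) + C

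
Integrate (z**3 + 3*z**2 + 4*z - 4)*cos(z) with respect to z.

Use integration by parts with u = z**3 + 3*z**2 + 4*z - 4, dv = cos(z) dz, so v = sin(z).
Apply parts 3 times (tabular method): alternate signs, differentiate u down to 0, integrate dv up.

z**3*sin(z) + 3*z**2*sin(z) + 3*z**2*cos(z) - 2*z*sin(z) + 6*z*cos(z) - 10*sin(z) - 2*cos(z) + C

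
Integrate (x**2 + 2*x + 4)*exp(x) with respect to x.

(x**2 + 4)*exp(x) + C

Use integration by parts with u = x**2 + 2*x + 4, dv = exp(x) dx, so v = exp(x).
Apply parts 2 times (tabular method): alternate signs, differentiate u down to 0, integrate dv up.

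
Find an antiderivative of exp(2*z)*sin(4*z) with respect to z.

exp(2*z)*sin(4*z)/10 - exp(2*z)*cos(4*z)/5 + C

Let I denote the integral. Integrate by parts with u = sin(4*z), dv = exp(2*z) dz, so v = exp(2*z)/2: I = exp(2*z)*sin(4*z)/2 − 2·∫ exp(2*z)*cos(4*z) dz.
Apply parts again with u = cos(4*z), dv = exp(2*z) dz: ∫ exp(2*z)*cos(4*z) dz = exp(2*z)*cos(4*z)/2 + 2·I. Substituting back brings back I: I = exp(2*z)*sin(4*z)/2 - exp(2*z)*cos(4*z) − 4·I.
Solving for I: (1 + 4)·I equals the remaining terms, so I = (1/5)·(exp(2*z)*sin(4*z)/2 - exp(2*z)*cos(4*z)).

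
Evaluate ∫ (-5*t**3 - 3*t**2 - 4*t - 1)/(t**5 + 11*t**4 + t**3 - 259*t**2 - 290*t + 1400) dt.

Factor the denominator: (t - 4)*(t - 2)*(t + 5)**2*(t + 7).
Partial-fraction decomposition: 145/(36*(t + 7)) - 61613/(15876*(t + 5)) + 569/(126*(t + 5)**2) + 61/(882*(t - 2)) - 35/(162*(t - 4)).
Integrate each term; A/(t−a) gives A·log|t−a|; A/(t−a)² gives −A/(t−a).

-35*log(t - 4)/162 + 61*log(t - 2)/882 - 61613*log(t + 5)/15876 + 145*log(t + 7)/36 - 569/(126*t + 630) + C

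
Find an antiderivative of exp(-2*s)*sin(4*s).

Let I denote the integral. Integrate by parts with u = sin(4*s), dv = exp(-2*s) ds, so v = -exp(-2*s)/2: I = -exp(-2*s)*sin(4*s)/2 + 2·∫ exp(-2*s)*cos(4*s) ds.
Apply parts again with u = cos(4*s), dv = exp(-2*s) ds: ∫ exp(-2*s)*cos(4*s) ds = -exp(-2*s)*cos(4*s)/2 − 2·I. Substituting back brings back I: I = -exp(-2*s)*sin(4*s)/2 - exp(-2*s)*cos(4*s) − 4·I.
Solving for I: (1 + 4)·I equals the remaining terms, so I = (1/5)·(-exp(-2*s)*sin(4*s)/2 - exp(-2*s)*cos(4*s)).

-exp(-2*s)*sin(4*s)/10 - exp(-2*s)*cos(4*s)/5 + C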